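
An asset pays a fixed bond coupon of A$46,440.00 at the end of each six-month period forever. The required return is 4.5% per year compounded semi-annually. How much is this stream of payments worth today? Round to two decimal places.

A$2,064,000.00

Periodic rate r = 0.045/2 per half-year.
Level perpetuity: PV = PMT / r = 46,440 / (0.045/2) = A$2,064,000.00.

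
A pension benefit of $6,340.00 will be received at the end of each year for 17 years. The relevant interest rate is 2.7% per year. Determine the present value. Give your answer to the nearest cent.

This is an ordinary annuity: 17 payments of $6,340.00 at the end of each year.
Periodic rate r = 0.027 per year.
PV = PMT × [(1 − (1+r)^−n)/r] = 6,340 × [1 − (1+r)^−17] / r = $85,525.77

$85,525.77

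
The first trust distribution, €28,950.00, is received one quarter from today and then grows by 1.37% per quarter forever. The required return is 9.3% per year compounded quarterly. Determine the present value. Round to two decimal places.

€3,031,413.61

Periodic rate r = 0.093/4 per quarter.
Growing perpetuity (Gordon): PV = PMT₁ / (r − g) = 28,950 / (r − 0.0137) = €3,031,413.61.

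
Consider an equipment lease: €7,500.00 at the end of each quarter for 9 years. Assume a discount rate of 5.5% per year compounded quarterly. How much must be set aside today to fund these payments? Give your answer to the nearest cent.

This is an ordinary annuity: 36 payments of €7,500.00 at the end of each quarter.
Periodic rate r = 0.055/4 per quarter; n is counted in quarters.
PV = PMT × [(1 − (1+r)^−n)/r] = 7,500 × [1 − (1+r)^−36] / r = €211,838.18

€211,838.18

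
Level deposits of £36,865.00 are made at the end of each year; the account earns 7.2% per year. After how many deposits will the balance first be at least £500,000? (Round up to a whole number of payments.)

10 payments

Periodic rate r = 0.072 per year.
Ordinary annuity FV: 500,000 = 36,865 × [((1+r)^n − 1)/r].
(1+r)^n = 1 + 500,000 × r / 36,865, so n = ln(1 + 500,000·r/36,865) / ln(1+r) = 9.80.
Round up to a whole number of payments: n = 10.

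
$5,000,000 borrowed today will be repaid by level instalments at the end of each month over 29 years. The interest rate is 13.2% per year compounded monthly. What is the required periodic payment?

Level ordinary annuity; solve PV = PMT × [(1 − (1+r)^−n)/r] for PMT.
Periodic rate r = 0.132/12 per month; n is counted in months.
With n = 348: PMT = 5,000,000 / ([(1 − (1+r)^−n)/r]) = $56,249.44

$56,249.44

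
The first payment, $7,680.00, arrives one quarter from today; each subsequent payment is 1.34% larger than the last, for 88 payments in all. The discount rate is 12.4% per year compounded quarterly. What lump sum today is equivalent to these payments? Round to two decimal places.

$340,466.60

Periodic rate r = 0.124/4 per quarter; n is counted in quarters.
Growing ordinary annuity: PV = PMT₁ × [1 − ((1+g)/(1+r))^n] / (r − g) = 7,680 × [1 − ((1+0.0134)/(1+r))^88] / (r − 0.0134) = $340,466.60.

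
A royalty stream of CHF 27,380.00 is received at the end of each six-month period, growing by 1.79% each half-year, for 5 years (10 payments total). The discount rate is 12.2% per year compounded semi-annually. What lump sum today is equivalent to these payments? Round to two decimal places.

Periodic rate r = 0.122/2 per half-year; n is counted in half-years.
Growing ordinary annuity: PV = PMT₁ × [1 − ((1+g)/(1+r))^n] / (r − g) = 27,380 × [1 − ((1+0.0179)/(1+r))^10] / (r − 0.0179) = CHF 215,649.43.

CHF 215,649.43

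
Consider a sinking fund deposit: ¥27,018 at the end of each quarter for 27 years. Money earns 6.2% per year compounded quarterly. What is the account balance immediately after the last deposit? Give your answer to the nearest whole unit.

¥7,435,022

This is an ordinary annuity: 108 deposits of ¥27,018 at the end of each quarter.
Periodic rate r = 0.062/4 per quarter; n is counted in quarters.
FV = PMT × [((1+r)^n − 1)/r] = 27,018 × [(1+r)^108 − 1] / r = ¥7,435,022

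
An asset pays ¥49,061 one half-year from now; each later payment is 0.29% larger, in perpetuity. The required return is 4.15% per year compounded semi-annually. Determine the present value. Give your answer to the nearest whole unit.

Periodic rate r = 0.0415/2 per half-year.
Growing perpetuity (Gordon): PV = PMT₁ / (r − g) = 49,061 / (r − 0.0029) = ¥2,748,515.

¥2,748,515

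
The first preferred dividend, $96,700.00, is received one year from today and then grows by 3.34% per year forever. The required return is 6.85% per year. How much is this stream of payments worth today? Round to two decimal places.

Periodic rate r = 0.0685 per year.
Growing perpetuity (Gordon): PV = PMT₁ / (r − g) = 96,700 / (r − 0.0334) = $2,754,985.75.

$2,754,985.75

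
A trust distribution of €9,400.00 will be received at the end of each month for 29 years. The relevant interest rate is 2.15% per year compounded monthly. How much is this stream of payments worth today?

€2,432,471.30

This is an ordinary annuity: 348 payments of €9,400.00 at the end of each month.
Periodic rate r = 0.0215/12 per month; n is counted in months.
PV = PMT × [(1 − (1+r)^−n)/r] = 9,400 × [1 − (1+r)^−348] / r = €2,432,471.30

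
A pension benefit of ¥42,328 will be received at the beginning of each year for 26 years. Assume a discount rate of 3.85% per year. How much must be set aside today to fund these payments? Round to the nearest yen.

This is an annuity due: 26 payments of ¥42,328 at the beginning of each year.
Periodic rate r = 0.0385 per year.
PV = PMT × [(1 − (1+r)^−n)/r] × (1+r) = 42,328 × [1 − (1+r)^−26] / r × (1+r) = ¥714,189

¥714,189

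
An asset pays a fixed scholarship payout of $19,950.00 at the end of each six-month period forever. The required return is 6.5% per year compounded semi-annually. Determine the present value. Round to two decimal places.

$613,846.15

Periodic rate r = 0.065/2 per half-year.
Level perpetuity: PV = PMT / r = 19,950 / (0.065/2) = $613,846.15.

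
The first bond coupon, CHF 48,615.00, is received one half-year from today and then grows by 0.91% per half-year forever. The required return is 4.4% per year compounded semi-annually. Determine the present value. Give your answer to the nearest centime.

CHF 3,768,604.65

Periodic rate r = 0.044/2 per half-year.
Growing perpetuity (Gordon): PV = PMT₁ / (r − g) = 48,615 / (r − 0.0091) = CHF 3,768,604.65.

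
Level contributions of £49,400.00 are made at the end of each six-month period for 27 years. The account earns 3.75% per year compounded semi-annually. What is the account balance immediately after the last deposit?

This is an ordinary annuity: 54 deposits of £49,400.00 at the end of each six-month period.
Periodic rate r = 0.0375/2 per half-year; n is counted in half-years.
FV = PMT × [((1+r)^n − 1)/r] = 49,400 × [(1+r)^54 − 1] / r = £4,549,514.10

£4,549,514.10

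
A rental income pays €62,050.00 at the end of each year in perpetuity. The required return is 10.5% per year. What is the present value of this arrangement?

€590,952.38

Periodic rate r = 0.105 per year.
Level perpetuity: PV = PMT / r = 62,050 / (0.105) = €590,952.38.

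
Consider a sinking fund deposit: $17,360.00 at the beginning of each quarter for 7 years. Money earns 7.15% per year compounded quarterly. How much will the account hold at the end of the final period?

This is an annuity due: 28 deposits of $17,360.00 at the beginning of each quarter.
Periodic rate r = 0.0715/4 per quarter; n is counted in quarters.
FV = PMT × [((1+r)^n − 1)/r] × (1+r) = 17,360 × [(1+r)^28 − 1] / r × (1+r) = $634,915.17

$634,915.17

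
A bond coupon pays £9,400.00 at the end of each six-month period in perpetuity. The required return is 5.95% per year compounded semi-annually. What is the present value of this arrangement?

Periodic rate r = 0.0595/2 per half-year.
Level perpetuity: PV = PMT / r = 9,400 / (0.0595/2) = £315,966.39.

£315,966.39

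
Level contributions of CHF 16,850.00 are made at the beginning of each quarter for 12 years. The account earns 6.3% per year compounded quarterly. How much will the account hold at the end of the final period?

This is an annuity due: 48 deposits of CHF 16,850.00 at the beginning of each quarter.
Periodic rate r = 0.063/4 per quarter; n is counted in quarters.
FV = PMT × [((1+r)^n − 1)/r] × (1+r) = 16,850 × [(1+r)^48 − 1] / r × (1+r) = CHF 1,214,083.29

CHF 1,214,083.29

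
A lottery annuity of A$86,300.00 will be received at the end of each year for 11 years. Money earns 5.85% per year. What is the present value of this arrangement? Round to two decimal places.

A$685,889.43

This is an ordinary annuity: 11 payments of A$86,300.00 at the end of each year.
Periodic rate r = 0.0585 per year.
PV = PMT × [(1 − (1+r)^−n)/r] = 86,300 × [1 − (1+r)^−11] / r = A$685,889.43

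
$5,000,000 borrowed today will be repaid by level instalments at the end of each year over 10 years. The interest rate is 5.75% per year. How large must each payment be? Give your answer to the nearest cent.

Level ordinary annuity; solve PV = PMT × [(1 − (1+r)^−n)/r] for PMT.
Periodic rate r = 0.0575 per year.
With n = 10: PMT = 5,000,000 / ([(1 − (1+r)^−n)/r]) = $671,316.34

$671,316.34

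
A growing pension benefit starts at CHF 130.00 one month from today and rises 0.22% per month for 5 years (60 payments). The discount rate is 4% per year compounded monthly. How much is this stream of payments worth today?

Periodic rate r = 0.04/12 per month; n is counted in months.
Growing ordinary annuity: PV = PMT₁ × [1 − ((1+g)/(1+r))^n] / (r − g) = 130 × [1 − ((1+0.0022)/(1+r))^60] / (r − 0.0022) = CHF 7,520.60.

CHF 7,520.60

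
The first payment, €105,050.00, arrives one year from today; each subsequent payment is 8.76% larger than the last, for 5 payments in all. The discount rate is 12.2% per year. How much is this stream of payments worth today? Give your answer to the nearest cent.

Periodic rate r = 0.122 per year.
Growing ordinary annuity: PV = PMT₁ × [1 − ((1+g)/(1+r))^n] / (r − g) = 105,050 × [1 − ((1+0.0876)/(1+r))^5] / (r − 0.0876) = €440,298.21.

€440,298.21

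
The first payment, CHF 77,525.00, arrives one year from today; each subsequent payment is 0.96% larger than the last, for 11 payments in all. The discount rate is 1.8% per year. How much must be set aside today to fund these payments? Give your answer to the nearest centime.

Periodic rate r = 0.018 per year.
Growing ordinary annuity: PV = PMT₁ × [1 − ((1+g)/(1+r))^n] / (r − g) = 77,525 × [1 − ((1+0.0096)/(1+r))^11] / (r − 0.0096) = CHF 803,976.90.

CHF 803,976.90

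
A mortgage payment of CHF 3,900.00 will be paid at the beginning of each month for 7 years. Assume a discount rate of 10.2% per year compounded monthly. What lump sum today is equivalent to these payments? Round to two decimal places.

This is an annuity due: 84 payments of CHF 3,900.00 at the beginning of each month.
Periodic rate r = 0.102/12 per month; n is counted in months.
PV = PMT × [(1 − (1+r)^−n)/r] × (1+r) = 3,900 × [1 − (1+r)^−84] / r × (1+r) = CHF 235,451.62

CHF 235,451.62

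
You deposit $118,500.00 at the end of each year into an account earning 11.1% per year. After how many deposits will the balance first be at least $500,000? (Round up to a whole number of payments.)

Periodic rate r = 0.111 per year.
Ordinary annuity FV: 500,000 = 118,500 × [((1+r)^n − 1)/r].
(1+r)^n = 1 + 500,000 × r / 118,500, so n = ln(1 + 500,000·r/118,500) / ln(1+r) = 3.65.
Round up to a whole number of payments: n = 4.

4 payments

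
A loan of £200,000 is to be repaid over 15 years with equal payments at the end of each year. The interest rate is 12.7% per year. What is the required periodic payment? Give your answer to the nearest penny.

£30,470.08

Level ordinary annuity; solve PV = PMT × [(1 − (1+r)^−n)/r] for PMT.
Periodic rate r = 0.127 per year.
With n = 15: PMT = 200,000 / ([(1 − (1+r)^−n)/r]) = £30,470.08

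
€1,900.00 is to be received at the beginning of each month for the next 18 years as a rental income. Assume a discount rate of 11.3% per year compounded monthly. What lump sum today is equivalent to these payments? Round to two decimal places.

€176,772.83

This is an annuity due: 216 payments of €1,900.00 at the beginning of each month.
Periodic rate r = 0.113/12 per month; n is counted in months.
PV = PMT × [(1 − (1+r)^−n)/r] × (1+r) = 1,900 × [1 − (1+r)^−216] / r × (1+r) = €176,772.83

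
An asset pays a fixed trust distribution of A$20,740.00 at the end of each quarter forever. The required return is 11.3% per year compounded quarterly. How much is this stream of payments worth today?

Periodic rate r = 0.113/4 per quarter.
Level perpetuity: PV = PMT / r = 20,740 / (0.113/4) = A$734,159.29.

A$734,159.29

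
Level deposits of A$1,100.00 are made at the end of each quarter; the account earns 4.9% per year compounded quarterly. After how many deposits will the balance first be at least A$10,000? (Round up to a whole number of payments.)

9 payments

Periodic rate r = 0.049/4 per quarter; n is counted in quarters.
Ordinary annuity FV: 10,000 = 1,100 × [((1+r)^n − 1)/r].
(1+r)^n = 1 + 10,000 × r / 1,100, so n = ln(1 + 10,000·r/1,100) / ln(1+r) = 8.67.
Round up to a whole number of payments: n = 9.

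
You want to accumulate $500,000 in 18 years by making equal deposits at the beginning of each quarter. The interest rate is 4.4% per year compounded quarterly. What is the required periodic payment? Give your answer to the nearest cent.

$4,539.97

Level annuity due; solve FV = PMT × [((1+r)^n − 1)/r] × (1+r) for PMT.
Periodic rate r = 0.044/4 per quarter; n is counted in quarters.
With n = 72: PMT = 500,000 / ([((1+r)^n − 1)/r] × (1+r)) = $4,539.97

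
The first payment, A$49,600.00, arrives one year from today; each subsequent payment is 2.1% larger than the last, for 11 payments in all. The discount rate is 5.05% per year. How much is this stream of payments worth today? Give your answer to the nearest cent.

A$452,258.82

Periodic rate r = 0.0505 per year.
Growing ordinary annuity: PV = PMT₁ × [1 − ((1+g)/(1+r))^n] / (r − g) = 49,600 × [1 − ((1+0.021)/(1+r))^11] / (r − 0.021) = A$452,258.82.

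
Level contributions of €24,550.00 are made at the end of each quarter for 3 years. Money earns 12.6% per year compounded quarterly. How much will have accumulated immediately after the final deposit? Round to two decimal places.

This is an ordinary annuity: 12 deposits of €24,550.00 at the end of each quarter.
Periodic rate r = 0.126/4 per quarter; n is counted in quarters.
FV = PMT × [((1+r)^n − 1)/r] = 24,550 × [(1+r)^12 − 1] / r = €351,398.29

€351,398.29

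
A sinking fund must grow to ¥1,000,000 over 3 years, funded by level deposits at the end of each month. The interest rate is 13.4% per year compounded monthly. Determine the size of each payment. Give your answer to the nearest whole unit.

Level ordinary annuity; solve FV = PMT × [((1+r)^n − 1)/r] for PMT.
Periodic rate r = 0.134/12 per month; n is counted in months.
With n = 36: PMT = 1,000,000 / ([((1+r)^n − 1)/r]) = ¥22,720

¥22,720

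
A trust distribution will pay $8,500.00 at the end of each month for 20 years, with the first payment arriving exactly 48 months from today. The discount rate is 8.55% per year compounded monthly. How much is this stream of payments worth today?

Ordinary annuity of 240 payments, first payment at period 48.
Periodic rate r = 0.0855/12 per month; n is counted in months.
The ordinary-annuity PV formula values the stream one period before the first payment (period 47); discount that back 47 periods:
PV₀ = 8,500 × [1 − (1+r)^−240] / r × (1+r)^−47 = $699,015.57

$699,015.57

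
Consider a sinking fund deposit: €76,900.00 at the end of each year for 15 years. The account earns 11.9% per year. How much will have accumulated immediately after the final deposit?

This is an ordinary annuity: 15 deposits of €76,900.00 at the end of each year.
Periodic rate r = 0.119 per year.
FV = PMT × [((1+r)^n − 1)/r] = 76,900 × [(1+r)^15 − 1] / r = €2,843,823.70

€2,843,823.70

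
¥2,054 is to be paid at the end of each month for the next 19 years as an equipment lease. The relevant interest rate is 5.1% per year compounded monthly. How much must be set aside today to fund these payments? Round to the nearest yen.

¥299,525

This is an ordinary annuity: 228 payments of ¥2,054 at the end of each month.
Periodic rate r = 0.051/12 per month; n is counted in months.
PV = PMT × [(1 − (1+r)^−n)/r] = 2,054 × [1 − (1+r)^−228] / r = ¥299,525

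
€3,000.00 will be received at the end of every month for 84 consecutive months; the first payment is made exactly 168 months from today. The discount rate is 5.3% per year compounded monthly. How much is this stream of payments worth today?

€100,672.96

Ordinary annuity of 84 payments, first payment at period 168.
Periodic rate r = 0.053/12 per month; n is counted in months.
The ordinary-annuity PV formula values the stream one period before the first payment (period 167); discount that back 167 periods:
PV₀ = 3,000 × [1 − (1+r)^−84] / r × (1+r)^−167 = €100,672.96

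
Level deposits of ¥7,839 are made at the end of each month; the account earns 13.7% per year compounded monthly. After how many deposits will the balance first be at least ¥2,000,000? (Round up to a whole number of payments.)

121 payments

Periodic rate r = 0.137/12 per month; n is counted in months.
Ordinary annuity FV: 2,000,000 = 7,839 × [((1+r)^n − 1)/r].
(1+r)^n = 1 + 2,000,000 × r / 7,839, so n = ln(1 + 2,000,000·r/7,839) / ln(1+r) = 120.18.
Round up to a whole number of payments: n = 121.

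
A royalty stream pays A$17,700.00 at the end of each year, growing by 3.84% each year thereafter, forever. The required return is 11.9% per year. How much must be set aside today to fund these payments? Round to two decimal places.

Periodic rate r = 0.119 per year.
Growing perpetuity (Gordon): PV = PMT₁ / (r − g) = 17,700 / (r − 0.0384) = A$219,602.98.

A$219,602.98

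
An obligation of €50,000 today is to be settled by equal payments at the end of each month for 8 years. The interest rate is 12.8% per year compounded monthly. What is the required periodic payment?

€834.78

Level ordinary annuity; solve PV = PMT × [(1 − (1+r)^−n)/r] for PMT.
Periodic rate r = 0.128/12 per month; n is counted in months.
With n = 96: PMT = 50,000 / ([(1 − (1+r)^−n)/r]) = €834.78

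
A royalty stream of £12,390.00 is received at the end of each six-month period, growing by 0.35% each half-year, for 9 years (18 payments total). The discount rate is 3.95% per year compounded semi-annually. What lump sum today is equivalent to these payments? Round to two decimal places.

Periodic rate r = 0.0395/2 per half-year; n is counted in half-years.
Growing ordinary annuity: PV = PMT₁ × [1 − ((1+g)/(1+r))^n] / (r − g) = 12,390 × [1 − ((1+0.0035)/(1+r))^18] / (r − 0.0035) = £191,451.33.

£191,451.33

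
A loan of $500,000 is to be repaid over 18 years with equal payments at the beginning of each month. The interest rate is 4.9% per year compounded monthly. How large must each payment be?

Level annuity due; solve PV = PMT × [(1 − (1+r)^−n)/r] × (1+r) for PMT.
Periodic rate r = 0.049/12 per month; n is counted in months.
With n = 216: PMT = 500,000 / ([(1 − (1+r)^−n)/r] × (1+r)) = $3,474.04

$3,474.04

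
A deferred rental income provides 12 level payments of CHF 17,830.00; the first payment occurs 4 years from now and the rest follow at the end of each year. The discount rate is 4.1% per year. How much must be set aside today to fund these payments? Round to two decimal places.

CHF 147,475.72

Ordinary annuity of 12 payments, first payment at period 4.
Periodic rate r = 0.041 per year.
The ordinary-annuity PV formula values the stream one period before the first payment (period 3); discount that back 3 periods:
PV₀ = 17,830 × [1 − (1+r)^−12] / r × (1+r)^−3 = CHF 147,475.72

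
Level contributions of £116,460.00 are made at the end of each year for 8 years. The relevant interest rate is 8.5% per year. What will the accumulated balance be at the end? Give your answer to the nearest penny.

£1,261,336.25

This is an ordinary annuity: 8 deposits of £116,460.00 at the end of each year.
Periodic rate r = 0.085 per year.
FV = PMT × [((1+r)^n − 1)/r] = 116,460 × [(1+r)^8 − 1] / r = £1,261,336.25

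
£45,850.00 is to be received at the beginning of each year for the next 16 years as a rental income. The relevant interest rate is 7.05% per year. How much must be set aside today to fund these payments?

£462,132.24

This is an annuity due: 16 payments of £45,850.00 at the beginning of each year.
Periodic rate r = 0.0705 per year.
PV = PMT × [(1 − (1+r)^−n)/r] × (1+r) = 45,850 × [1 − (1+r)^−16] / r × (1+r) = £462,132.24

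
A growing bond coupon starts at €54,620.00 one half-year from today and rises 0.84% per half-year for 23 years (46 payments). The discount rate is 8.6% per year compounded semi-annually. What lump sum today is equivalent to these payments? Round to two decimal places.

Periodic rate r = 0.086/2 per half-year; n is counted in half-years.
Growing ordinary annuity: PV = PMT₁ × [1 − ((1+g)/(1+r))^n] / (r − g) = 54,620 × [1 − ((1+0.0084)/(1+r))^46] / (r − 0.0084) = €1,244,180.65.

€1,244,180.65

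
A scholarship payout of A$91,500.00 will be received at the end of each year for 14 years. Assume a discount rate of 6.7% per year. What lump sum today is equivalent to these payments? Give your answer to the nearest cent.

A$814,807.61

This is an ordinary annuity: 14 payments of A$91,500.00 at the end of each year.
Periodic rate r = 0.067 per year.
PV = PMT × [(1 − (1+r)^−n)/r] = 91,500 × [1 − (1+r)^−14] / r = A$814,807.61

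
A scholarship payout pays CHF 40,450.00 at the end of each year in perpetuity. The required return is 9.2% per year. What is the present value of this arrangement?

Periodic rate r = 0.092 per year.
Level perpetuity: PV = PMT / r = 40,450 / (0.092) = CHF 439,673.91.

CHF 439,673.91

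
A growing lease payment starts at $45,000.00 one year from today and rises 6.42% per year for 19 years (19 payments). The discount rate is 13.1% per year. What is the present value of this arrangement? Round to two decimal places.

$461,773.46

Periodic rate r = 0.131 per year.
Growing ordinary annuity: PV = PMT₁ × [1 − ((1+g)/(1+r))^n] / (r − g) = 45,000 × [1 − ((1+0.0642)/(1+r))^19] / (r − 0.0642) = $461,773.46.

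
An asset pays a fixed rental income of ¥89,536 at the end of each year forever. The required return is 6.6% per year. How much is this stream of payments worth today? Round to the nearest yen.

Periodic rate r = 0.066 per year.
Level perpetuity: PV = PMT / r = 89,536 / (0.066) = ¥1,356,606.

¥1,356,606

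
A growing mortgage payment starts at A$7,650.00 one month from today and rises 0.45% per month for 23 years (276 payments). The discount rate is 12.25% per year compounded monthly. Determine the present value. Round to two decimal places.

A$1,059,657.82

Periodic rate r = 0.1225/12 per month; n is counted in months.
Growing ordinary annuity: PV = PMT₁ × [1 − ((1+g)/(1+r))^n] / (r − g) = 7,650 × [1 − ((1+0.0045)/(1+r))^276] / (r − 0.0045) = A$1,059,657.82.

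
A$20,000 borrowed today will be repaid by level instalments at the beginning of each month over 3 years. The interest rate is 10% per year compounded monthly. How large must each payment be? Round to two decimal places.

A$640.01

Level annuity due; solve PV = PMT × [(1 − (1+r)^−n)/r] × (1+r) for PMT.
Periodic rate r = 0.1/12 per month; n is counted in months.
With n = 36: PMT = 20,000 / ([(1 − (1+r)^−n)/r] × (1+r)) = A$640.01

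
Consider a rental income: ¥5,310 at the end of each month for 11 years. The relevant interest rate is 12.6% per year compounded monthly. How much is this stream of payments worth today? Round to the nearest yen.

This is an ordinary annuity: 132 payments of ¥5,310 at the end of each month.
Periodic rate r = 0.126/12 per month; n is counted in months.
PV = PMT × [(1 − (1+r)^−n)/r] = 5,310 × [1 − (1+r)^−132] / r = ¥378,331

¥378,331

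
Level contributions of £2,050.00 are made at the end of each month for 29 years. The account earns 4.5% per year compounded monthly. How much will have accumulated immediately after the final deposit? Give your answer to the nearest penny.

£1,464,355.59

This is an ordinary annuity: 348 deposits of £2,050.00 at the end of each month.
Periodic rate r = 0.045/12 per month; n is counted in months.
FV = PMT × [((1+r)^n − 1)/r] = 2,050 × [(1+r)^348 − 1] / r = £1,464,355.59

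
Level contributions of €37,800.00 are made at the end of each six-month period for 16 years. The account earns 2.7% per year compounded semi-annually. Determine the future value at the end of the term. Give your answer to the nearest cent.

This is an ordinary annuity: 32 deposits of €37,800.00 at the end of each six-month period.
Periodic rate r = 0.027/2 per half-year; n is counted in half-years.
FV = PMT × [((1+r)^n − 1)/r] = 37,800 × [(1+r)^32 − 1] / r = €1,500,491.84

€1,500,491.84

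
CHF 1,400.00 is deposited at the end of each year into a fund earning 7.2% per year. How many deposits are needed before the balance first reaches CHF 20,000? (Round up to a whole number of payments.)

Periodic rate r = 0.072 per year.
Ordinary annuity FV: 20,000 = 1,400 × [((1+r)^n − 1)/r].
(1+r)^n = 1 + 20,000 × r / 1,400, so n = ln(1 + 20,000·r/1,400) / ln(1+r) = 10.17.
Round up to a whole number of payments: n = 11.

11 payments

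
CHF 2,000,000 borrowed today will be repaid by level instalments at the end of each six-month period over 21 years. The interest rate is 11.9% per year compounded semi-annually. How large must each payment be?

Level ordinary annuity; solve PV = PMT × [(1 − (1+r)^−n)/r] for PMT.
Periodic rate r = 0.119/2 per half-year; n is counted in half-years.
With n = 42: PMT = 2,000,000 / ([(1 − (1+r)^−n)/r]) = CHF 130,519.54

CHF 130,519.54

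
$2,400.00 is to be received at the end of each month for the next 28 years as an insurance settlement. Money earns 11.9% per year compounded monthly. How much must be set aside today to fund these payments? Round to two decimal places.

$233,228.52

This is an ordinary annuity: 336 payments of $2,400.00 at the end of each month.
Periodic rate r = 0.119/12 per month; n is counted in months.
PV = PMT × [(1 − (1+r)^−n)/r] = 2,400 × [1 − (1+r)^−336] / r = $233,228.52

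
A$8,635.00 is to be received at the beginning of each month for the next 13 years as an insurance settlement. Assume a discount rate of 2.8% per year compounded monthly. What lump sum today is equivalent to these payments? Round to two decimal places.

A$1,130,661.98

This is an annuity due: 156 payments of A$8,635.00 at the beginning of each month.
Periodic rate r = 0.028/12 per month; n is counted in months.
PV = PMT × [(1 − (1+r)^−n)/r] × (1+r) = 8,635 × [1 − (1+r)^−156] / r × (1+r) = A$1,130,661.98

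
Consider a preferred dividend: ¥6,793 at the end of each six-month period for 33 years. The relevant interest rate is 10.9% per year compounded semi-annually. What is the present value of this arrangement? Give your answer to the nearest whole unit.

This is an ordinary annuity: 66 payments of ¥6,793 at the end of each six-month period.
Periodic rate r = 0.109/2 per half-year; n is counted in half-years.
PV = PMT × [(1 − (1+r)^−n)/r] = 6,793 × [1 − (1+r)^−66] / r = ¥120,887

¥120,887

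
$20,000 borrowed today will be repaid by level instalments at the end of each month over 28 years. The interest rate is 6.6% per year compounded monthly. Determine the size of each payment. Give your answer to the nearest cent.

Level ordinary annuity; solve PV = PMT × [(1 − (1+r)^−n)/r] for PMT.
Periodic rate r = 0.066/12 per month; n is counted in months.
With n = 336: PMT = 20,000 / ([(1 − (1+r)^−n)/r]) = $130.70

$130.70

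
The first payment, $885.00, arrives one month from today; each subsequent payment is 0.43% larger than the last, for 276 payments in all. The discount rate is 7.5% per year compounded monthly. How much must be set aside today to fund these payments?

$188,142.34

Periodic rate r = 0.075/12 per month; n is counted in months.
Growing ordinary annuity: PV = PMT₁ × [1 − ((1+g)/(1+r))^n] / (r − g) = 885 × [1 − ((1+0.0043)/(1+r))^276] / (r − 0.0043) = $188,142.34.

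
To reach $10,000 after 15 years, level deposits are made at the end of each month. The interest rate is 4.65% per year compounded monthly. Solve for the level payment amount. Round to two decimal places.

$38.52

Level ordinary annuity; solve FV = PMT × [((1+r)^n − 1)/r] for PMT.
Periodic rate r = 0.0465/12 per month; n is counted in months.
With n = 180: PMT = 10,000 / ([((1+r)^n − 1)/r]) = $38.52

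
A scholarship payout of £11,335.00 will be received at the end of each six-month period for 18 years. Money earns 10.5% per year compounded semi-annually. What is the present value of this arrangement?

This is an ordinary annuity: 36 payments of £11,335.00 at the end of each six-month period.
Periodic rate r = 0.105/2 per half-year; n is counted in half-years.
PV = PMT × [(1 − (1+r)^−n)/r] = 11,335 × [1 − (1+r)^−36] / r = £181,685.83

£181,685.83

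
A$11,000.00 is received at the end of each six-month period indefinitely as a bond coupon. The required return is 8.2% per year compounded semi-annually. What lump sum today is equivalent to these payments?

A$268,292.68

Periodic rate r = 0.082/2 per half-year.
Level perpetuity: PV = PMT / r = 11,000 / (0.082/2) = A$268,292.68.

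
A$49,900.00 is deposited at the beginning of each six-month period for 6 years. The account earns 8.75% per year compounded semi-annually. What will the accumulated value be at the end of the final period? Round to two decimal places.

This is an annuity due: 12 deposits of A$49,900.00 at the beginning of each six-month period.
Periodic rate r = 0.0875/2 per half-year; n is counted in half-years.
FV = PMT × [((1+r)^n − 1)/r] × (1+r) = 49,900 × [(1+r)^12 − 1] / r × (1+r) = A$799,637.46

A$799,637.46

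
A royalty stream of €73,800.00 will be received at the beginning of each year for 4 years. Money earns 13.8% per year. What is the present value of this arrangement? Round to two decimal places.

This is an annuity due: 4 payments of €73,800.00 at the beginning of each year.
Periodic rate r = 0.138 per year.
PV = PMT × [(1 − (1+r)^−n)/r] × (1+r) = 73,800 × [1 − (1+r)^−4] / r × (1+r) = €245,713.09

€245,713.09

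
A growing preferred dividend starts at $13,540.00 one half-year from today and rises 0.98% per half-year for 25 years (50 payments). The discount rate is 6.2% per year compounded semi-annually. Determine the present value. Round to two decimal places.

Periodic rate r = 0.062/2 per half-year; n is counted in half-years.
Growing ordinary annuity: PV = PMT₁ × [1 − ((1+g)/(1+r))^n] / (r − g) = 13,540 × [1 − ((1+0.0098)/(1+r))^50] / (r − 0.0098) = $412,674.34.

$412,674.34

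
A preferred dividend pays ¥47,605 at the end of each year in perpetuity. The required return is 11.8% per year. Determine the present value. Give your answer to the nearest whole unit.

¥403,432

Periodic rate r = 0.118 per year.
Level perpetuity: PV = PMT / r = 47,605 / (0.118) = ¥403,432.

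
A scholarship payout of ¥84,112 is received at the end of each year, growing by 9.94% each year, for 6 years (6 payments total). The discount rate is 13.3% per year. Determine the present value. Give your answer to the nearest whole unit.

Periodic rate r = 0.133 per year.
Growing ordinary annuity: PV = PMT₁ × [1 − ((1+g)/(1+r))^n] / (r − g) = 84,112 × [1 − ((1+0.0994)/(1+r))^6] / (r − 0.0994) = ¥413,683.

¥413,683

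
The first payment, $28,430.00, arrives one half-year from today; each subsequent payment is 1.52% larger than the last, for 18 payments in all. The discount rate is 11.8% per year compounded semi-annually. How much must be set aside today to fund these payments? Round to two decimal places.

Periodic rate r = 0.118/2 per half-year; n is counted in half-years.
Growing ordinary annuity: PV = PMT₁ × [1 − ((1+g)/(1+r))^n] / (r − g) = 28,430 × [1 − ((1+0.0152)/(1+r))^18] / (r − 0.0152) = $345,624.68.

$345,624.68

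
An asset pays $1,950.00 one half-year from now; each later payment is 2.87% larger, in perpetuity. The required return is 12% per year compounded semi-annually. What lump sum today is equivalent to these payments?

$62,300.32

Periodic rate r = 0.12/2 per half-year.
Growing perpetuity (Gordon): PV = PMT₁ / (r − g) = 1,950 / (r − 0.0287) = $62,300.32.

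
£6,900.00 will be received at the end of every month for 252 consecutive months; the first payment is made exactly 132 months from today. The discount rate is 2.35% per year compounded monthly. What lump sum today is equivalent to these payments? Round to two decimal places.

£1,061,331.94

Ordinary annuity of 252 payments, first payment at period 132.
Periodic rate r = 0.0235/12 per month; n is counted in months.
The ordinary-annuity PV formula values the stream one period before the first payment (period 131); discount that back 131 periods:
PV₀ = 6,900 × [1 − (1+r)^−252] / r × (1+r)^−131 = £1,061,331.94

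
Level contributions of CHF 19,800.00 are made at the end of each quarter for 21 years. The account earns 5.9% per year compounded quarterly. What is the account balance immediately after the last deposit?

This is an ordinary annuity: 84 deposits of CHF 19,800.00 at the end of each quarter.
Periodic rate r = 0.059/4 per quarter; n is counted in quarters.
FV = PMT × [((1+r)^n − 1)/r] = 19,800 × [(1+r)^84 − 1] / r = CHF 3,249,968.97

CHF 3,249,968.97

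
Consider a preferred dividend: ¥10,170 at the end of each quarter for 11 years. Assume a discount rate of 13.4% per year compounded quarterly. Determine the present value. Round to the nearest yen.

¥232,360

This is an ordinary annuity: 44 payments of ¥10,170 at the end of each quarter.
Periodic rate r = 0.134/4 per quarter; n is counted in quarters.
PV = PMT × [(1 − (1+r)^−n)/r] = 10,170 × [1 − (1+r)^−44] / r = ¥232,360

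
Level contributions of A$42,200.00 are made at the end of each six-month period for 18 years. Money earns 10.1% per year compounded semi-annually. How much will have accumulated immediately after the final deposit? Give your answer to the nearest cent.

This is an ordinary annuity: 36 deposits of A$42,200.00 at the end of each six-month period.
Periodic rate r = 0.101/2 per half-year; n is counted in half-years.
FV = PMT × [((1+r)^n − 1)/r] = 42,200 × [(1+r)^36 − 1] / r = A$4,087,915.08

A$4,087,915.08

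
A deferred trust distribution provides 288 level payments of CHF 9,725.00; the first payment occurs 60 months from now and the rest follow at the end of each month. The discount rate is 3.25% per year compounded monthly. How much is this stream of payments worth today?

Ordinary annuity of 288 payments, first payment at period 60.
Periodic rate r = 0.0325/12 per month; n is counted in months.
The ordinary-annuity PV formula values the stream one period before the first payment (period 59); discount that back 59 periods:
PV₀ = 9,725 × [1 − (1+r)^−288] / r × (1+r)^−59 = CHF 1,656,420.34

CHF 1,656,420.34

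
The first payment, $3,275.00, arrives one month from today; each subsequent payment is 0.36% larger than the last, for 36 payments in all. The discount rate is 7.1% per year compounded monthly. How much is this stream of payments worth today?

Periodic rate r = 0.071/12 per month; n is counted in months.
Growing ordinary annuity: PV = PMT₁ × [1 − ((1+g)/(1+r))^n] / (r − g) = 3,275 × [1 − ((1+0.0036)/(1+r))^36] / (r − 0.0036) = $112,603.72.

$112,603.72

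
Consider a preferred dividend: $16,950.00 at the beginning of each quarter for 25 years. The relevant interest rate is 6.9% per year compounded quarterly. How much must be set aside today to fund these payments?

This is an annuity due: 100 payments of $16,950.00 at the beginning of each quarter.
Periodic rate r = 0.069/4 per quarter; n is counted in quarters.
PV = PMT × [(1 − (1+r)^−n)/r] × (1+r) = 16,950 × [1 − (1+r)^−100] / r × (1+r) = $818,825.28

$818,825.28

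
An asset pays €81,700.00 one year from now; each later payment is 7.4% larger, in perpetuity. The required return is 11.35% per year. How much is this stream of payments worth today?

€2,068,354.43

Periodic rate r = 0.1135 per year.
Growing perpetuity (Gordon): PV = PMT₁ / (r − g) = 81,700 / (r − 0.074) = €2,068,354.43.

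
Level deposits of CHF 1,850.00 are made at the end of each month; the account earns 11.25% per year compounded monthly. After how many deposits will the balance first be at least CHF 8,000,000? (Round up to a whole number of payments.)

400 payments

Periodic rate r = 0.1125/12 per month; n is counted in months.
Ordinary annuity FV: 8,000,000 = 1,850 × [((1+r)^n − 1)/r].
(1+r)^n = 1 + 8,000,000 × r / 1,850, so n = ln(1 + 8,000,000·r/1,850) / ln(1+r) = 399.37.
Round up to a whole number of payments: n = 400.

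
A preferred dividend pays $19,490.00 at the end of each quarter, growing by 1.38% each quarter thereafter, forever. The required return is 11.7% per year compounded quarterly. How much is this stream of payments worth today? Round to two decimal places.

$1,261,488.67

Periodic rate r = 0.117/4 per quarter.
Growing perpetuity (Gordon): PV = PMT₁ / (r − g) = 19,490 / (r − 0.0138) = $1,261,488.67.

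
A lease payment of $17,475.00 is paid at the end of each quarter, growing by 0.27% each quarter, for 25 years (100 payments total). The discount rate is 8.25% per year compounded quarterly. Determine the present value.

Periodic rate r = 0.0825/4 per quarter; n is counted in quarters.
Growing ordinary annuity: PV = PMT₁ × [1 − ((1+g)/(1+r))^n] / (r − g) = 17,475 × [1 − ((1+0.0027)/(1+r))^100] / (r − 0.0027) = $809,150.83.

$809,150.83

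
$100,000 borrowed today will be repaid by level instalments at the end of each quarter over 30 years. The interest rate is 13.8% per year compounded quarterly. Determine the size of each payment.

Level ordinary annuity; solve PV = PMT × [(1 − (1+r)^−n)/r] for PMT.
Periodic rate r = 0.138/4 per quarter; n is counted in quarters.
With n = 120: PMT = 100,000 / ([(1 − (1+r)^−n)/r]) = $3,509.93

$3,509.93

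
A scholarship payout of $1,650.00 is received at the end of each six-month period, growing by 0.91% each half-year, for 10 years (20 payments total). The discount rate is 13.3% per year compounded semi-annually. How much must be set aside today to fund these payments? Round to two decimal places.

$19,238.74

Periodic rate r = 0.133/2 per half-year; n is counted in half-years.
Growing ordinary annuity: PV = PMT₁ × [1 − ((1+g)/(1+r))^n] / (r − g) = 1,650 × [1 − ((1+0.0091)/(1+r))^20] / (r − 0.0091) = $19,238.74.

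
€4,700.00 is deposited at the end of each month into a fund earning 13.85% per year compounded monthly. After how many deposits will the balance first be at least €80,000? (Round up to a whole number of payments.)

16 payments

Periodic rate r = 0.1385/12 per month; n is counted in months.
Ordinary annuity FV: 80,000 = 4,700 × [((1+r)^n − 1)/r].
(1+r)^n = 1 + 80,000 × r / 4,700, so n = ln(1 + 80,000·r/4,700) / ln(1+r) = 15.63.
Round up to a whole number of payments: n = 16.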